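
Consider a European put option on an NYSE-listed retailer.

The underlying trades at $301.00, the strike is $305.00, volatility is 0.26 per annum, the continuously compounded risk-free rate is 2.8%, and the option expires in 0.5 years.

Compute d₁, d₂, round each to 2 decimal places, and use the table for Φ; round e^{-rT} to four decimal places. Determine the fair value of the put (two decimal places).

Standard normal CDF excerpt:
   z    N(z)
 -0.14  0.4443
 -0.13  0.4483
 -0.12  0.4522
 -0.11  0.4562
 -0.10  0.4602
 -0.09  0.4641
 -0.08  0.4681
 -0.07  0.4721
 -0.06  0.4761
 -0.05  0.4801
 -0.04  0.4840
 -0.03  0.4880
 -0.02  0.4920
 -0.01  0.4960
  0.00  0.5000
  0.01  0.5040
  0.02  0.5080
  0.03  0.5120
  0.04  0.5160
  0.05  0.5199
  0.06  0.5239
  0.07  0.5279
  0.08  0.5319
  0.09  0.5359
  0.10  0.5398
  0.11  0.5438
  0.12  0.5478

T = 0.5;  σ√T = 0.1838
d₁ = [ln(301/305) + (0.028 + 0.26²/2)·0.5] / 0.1838 = [-0.0132 + 0.0309] / 0.1838 = 0.0963 → 0.10
d₂ = d₁ − σ√T = 0.0963 − 0.1838 = -0.0876 → -0.09
e^(−rT) = e^(−0.028·0.5) = 0.9861
N(−d₂) = N(0.09) = 0.5359;  N(−d₁) = N(-0.10) = 0.4602
P = 305·0.9861·0.5359 − 301·0.4602 = 161.1776 − 138.5202 = 22.6574

$22.66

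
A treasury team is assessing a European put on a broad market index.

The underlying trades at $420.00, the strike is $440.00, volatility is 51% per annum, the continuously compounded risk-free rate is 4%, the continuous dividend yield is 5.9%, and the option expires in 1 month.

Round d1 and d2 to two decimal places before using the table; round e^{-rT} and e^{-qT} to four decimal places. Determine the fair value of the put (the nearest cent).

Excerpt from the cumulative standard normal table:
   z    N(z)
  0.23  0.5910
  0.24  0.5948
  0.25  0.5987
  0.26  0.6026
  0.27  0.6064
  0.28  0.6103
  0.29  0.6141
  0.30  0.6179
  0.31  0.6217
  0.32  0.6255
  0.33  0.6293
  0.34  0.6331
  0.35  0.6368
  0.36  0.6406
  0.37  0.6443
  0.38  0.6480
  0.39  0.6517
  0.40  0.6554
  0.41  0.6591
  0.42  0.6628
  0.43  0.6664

σ√T = 0.51·√0.08333 = 0.1472
d₁ = [ln(420/440) + (0.04 − 0.059 + 0.51²/2)·0.08333] / 0.1472 = [-0.0465 + 0.0093] / 0.1472 = -0.2531 → -0.25
d₂ = d₁ − σ√T = -0.2531 − 0.1472 = -0.4003 → -0.40
e^(−qT) = e^(−0.059·0.08333) = 0.9951;  e^(−rT) = e^(−0.04·0.08333) = 0.9967
N(−d₂) = N(0.40) = 0.6554;  N(−d₁) = N(0.25) = 0.5987
P = 440·0.9967·0.6554 − 420·0.9951·0.5987 = 287.4244 − 250.2219 = 37.2025

$37.20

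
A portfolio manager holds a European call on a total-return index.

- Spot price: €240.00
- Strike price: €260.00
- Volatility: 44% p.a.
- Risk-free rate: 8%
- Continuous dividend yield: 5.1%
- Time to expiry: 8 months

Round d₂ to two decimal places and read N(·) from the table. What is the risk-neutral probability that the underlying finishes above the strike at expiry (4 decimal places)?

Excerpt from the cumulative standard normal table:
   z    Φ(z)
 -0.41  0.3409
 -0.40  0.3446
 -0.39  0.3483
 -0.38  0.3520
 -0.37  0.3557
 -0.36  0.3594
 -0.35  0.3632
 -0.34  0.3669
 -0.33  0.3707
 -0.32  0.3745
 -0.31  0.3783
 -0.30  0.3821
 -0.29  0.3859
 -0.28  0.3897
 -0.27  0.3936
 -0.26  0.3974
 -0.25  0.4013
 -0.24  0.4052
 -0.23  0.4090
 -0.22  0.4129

σ√T = 0.44·√0.6667 = 0.3593
d₁ = [ln(240/260) + (0.08 − 0.051 + 0.44²/2)·0.6667] / 0.3593 = [-0.0800 + 0.0839] / 0.3593 = 0.0106 ≈ 0.01
d₂ = d₁ − σ√T = 0.0106 − 0.3593 = -0.3486 ≈ -0.35
Risk-neutral Pr[S_T > K] = N(d₂) = N(-0.35) = 0.3632

0.3632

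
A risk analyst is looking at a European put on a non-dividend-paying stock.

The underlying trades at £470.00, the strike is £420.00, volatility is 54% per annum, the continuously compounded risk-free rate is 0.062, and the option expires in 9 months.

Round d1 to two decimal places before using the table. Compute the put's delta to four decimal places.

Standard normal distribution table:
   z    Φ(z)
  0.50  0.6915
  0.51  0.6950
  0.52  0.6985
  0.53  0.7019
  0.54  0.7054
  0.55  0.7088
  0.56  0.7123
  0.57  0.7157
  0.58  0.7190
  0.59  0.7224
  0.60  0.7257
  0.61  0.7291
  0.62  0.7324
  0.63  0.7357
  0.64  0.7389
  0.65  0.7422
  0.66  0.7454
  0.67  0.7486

σ√T = 0.54·√0.75 = 0.4677
ln(S/K) + (r + σ²/2)T = ln(470/420) + (0.062 + 0.54²/2)·0.75 = 0.1125 + 0.1559 = 0.2683
d₁ = 0.2683 / 0.4677 = 0.5738 ⇒ 0.57
N(d₁) = N(0.57) = 0.7157
Δ_put = N(d₁) − 1 = 0.7157 − 1 = -0.2843

-0.2843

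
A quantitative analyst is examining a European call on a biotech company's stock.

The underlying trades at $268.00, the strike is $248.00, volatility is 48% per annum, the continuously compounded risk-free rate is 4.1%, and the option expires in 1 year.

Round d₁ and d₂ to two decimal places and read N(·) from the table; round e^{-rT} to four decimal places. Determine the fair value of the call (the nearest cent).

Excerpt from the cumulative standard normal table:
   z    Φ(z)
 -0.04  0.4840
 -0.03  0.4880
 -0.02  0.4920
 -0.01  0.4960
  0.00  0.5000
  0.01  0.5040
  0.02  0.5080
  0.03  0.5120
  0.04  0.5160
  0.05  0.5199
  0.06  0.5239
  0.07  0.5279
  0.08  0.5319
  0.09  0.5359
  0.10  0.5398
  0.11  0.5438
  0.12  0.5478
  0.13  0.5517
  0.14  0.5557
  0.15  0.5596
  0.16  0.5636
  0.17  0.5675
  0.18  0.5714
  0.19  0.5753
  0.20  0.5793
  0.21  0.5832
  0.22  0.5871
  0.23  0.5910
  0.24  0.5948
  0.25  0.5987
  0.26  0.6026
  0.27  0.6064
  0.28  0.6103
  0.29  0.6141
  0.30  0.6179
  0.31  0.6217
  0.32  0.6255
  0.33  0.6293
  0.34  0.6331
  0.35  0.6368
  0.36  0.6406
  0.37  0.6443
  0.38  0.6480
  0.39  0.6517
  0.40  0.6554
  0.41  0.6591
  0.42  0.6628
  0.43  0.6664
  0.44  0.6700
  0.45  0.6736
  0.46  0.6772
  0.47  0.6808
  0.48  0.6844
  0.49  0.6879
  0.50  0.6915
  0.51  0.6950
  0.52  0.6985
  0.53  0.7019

σ√T = 0.48 × 1.0000 = 0.4800
d₁ = [ln(268/248) + (0.041 + ½·0.48²)·1] / (σ√T) = (0.0776 + 0.1562) / 0.4800 = 0.4870 → 0.49
d₂ = 0.4870 − 0.4800 = 0.0070 → 0.01
e^(−rT) = e^(−0.041·1) = 0.9598
N(d₁) = N(0.49) = 0.6879;  N(d₂) = N(0.01) = 0.5040
C = 268·0.6879 − 248·0.9598·0.5040 = 184.3572 − 119.9673 = 64.3899

$64.39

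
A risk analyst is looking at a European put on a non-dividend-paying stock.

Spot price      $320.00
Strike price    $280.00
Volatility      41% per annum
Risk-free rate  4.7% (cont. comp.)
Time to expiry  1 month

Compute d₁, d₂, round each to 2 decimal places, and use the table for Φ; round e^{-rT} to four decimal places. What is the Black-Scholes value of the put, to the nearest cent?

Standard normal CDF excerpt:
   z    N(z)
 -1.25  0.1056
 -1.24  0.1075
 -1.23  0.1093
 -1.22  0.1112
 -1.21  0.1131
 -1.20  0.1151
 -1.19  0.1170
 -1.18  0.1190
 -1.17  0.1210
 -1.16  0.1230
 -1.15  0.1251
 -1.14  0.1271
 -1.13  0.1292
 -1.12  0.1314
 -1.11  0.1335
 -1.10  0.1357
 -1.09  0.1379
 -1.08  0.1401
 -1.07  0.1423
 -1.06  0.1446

$2.26

T = 0.08333;  σ√T = 0.1184
d₁ = [ln(320/280) + (0.047 + ½·0.41²)·0.08333] / (σ√T) = (0.1335 + 0.0109) / 0.1184 = 1.2205 ⇒ 1.22
d₂ = 1.2205 − 0.1184 = 1.1021 ⇒ 1.10
e^(−rT) = e^(−0.047·0.08333) = 0.9961
N(−d₂) = N(-1.10) = 0.1357;  N(−d₁) = N(-1.22) = 0.1112
P = 280·0.9961·0.1357 − 320·0.1112 = 37.8478 − 35.5840 = 2.2638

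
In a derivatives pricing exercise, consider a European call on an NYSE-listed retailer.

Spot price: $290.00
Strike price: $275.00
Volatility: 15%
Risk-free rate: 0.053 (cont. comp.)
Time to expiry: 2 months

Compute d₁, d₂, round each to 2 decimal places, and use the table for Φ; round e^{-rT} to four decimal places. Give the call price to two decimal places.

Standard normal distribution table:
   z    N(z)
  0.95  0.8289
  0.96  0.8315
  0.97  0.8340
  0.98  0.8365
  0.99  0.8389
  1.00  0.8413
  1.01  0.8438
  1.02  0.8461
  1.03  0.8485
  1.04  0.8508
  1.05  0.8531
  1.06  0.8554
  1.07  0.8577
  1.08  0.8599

σ√T = 0.15·√0.1667 = 0.0612
d₁ = [ln(290/275) + (0.053 + 0.15²/2)·0.1667] / 0.0612 = [0.0531 + 0.0107] / 0.0612 = 1.0421 ⇒ 1.04
d₂ = d₁ − σ√T = 1.0421 − 0.0612 = 0.9809 ⇒ 0.98
exp(−rT) = exp(−0.053·0.1667) = 0.9912
N(d₁) = N(1.04) = 0.8508;  N(d₂) = N(0.98) = 0.8365
C = 290·0.8508 − 275·0.9912·0.8365 = 246.7320 − 228.0132 = 18.7188

$18.72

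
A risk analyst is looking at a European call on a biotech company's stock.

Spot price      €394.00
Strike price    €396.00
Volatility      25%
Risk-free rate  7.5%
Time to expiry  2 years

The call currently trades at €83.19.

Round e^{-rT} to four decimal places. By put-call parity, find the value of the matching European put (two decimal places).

exp(−rT) = exp(−0.075·2) = 0.8607
Put-call parity: C − P = S − K·e^(−rT) = 394 − 396·0.8607 = 394 − 340.8372 = 53.1628
P = C − (C − P) = 83.19 − (53.1628) = 30.0272

€30.03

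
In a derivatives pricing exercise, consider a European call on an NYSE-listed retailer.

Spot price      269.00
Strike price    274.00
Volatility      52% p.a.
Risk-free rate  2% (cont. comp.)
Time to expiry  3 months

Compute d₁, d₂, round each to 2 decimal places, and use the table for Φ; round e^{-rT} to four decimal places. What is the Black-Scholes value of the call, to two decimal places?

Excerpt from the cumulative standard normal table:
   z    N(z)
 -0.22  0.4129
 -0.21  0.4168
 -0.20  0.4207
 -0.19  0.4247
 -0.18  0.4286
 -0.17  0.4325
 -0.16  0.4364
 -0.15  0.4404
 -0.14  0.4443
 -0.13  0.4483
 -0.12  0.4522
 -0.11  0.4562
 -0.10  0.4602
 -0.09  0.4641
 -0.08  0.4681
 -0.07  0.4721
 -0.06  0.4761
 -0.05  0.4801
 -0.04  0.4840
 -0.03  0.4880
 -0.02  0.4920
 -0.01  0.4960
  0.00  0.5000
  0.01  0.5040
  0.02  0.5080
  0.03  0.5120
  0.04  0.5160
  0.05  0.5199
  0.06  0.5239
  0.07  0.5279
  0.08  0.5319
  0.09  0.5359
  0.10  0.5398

σ√T = 0.52 × 0.5000 = 0.2600
d₁ = [ln(269/274) + (0.02 + ½·0.52²)·0.25] / (σ√T) = (-0.0184 + 0.0388) / 0.2600 = 0.0784 → 0.08
d₂ = 0.0784 − 0.2600 = -0.1816 → -0.18
e^(−rT) = e^(−0.02·0.25) = 0.9950
N(d₁) = N(0.08) = 0.5319;  N(d₂) = N(-0.18) = 0.4286
C = 269·0.5319 − 274·0.9950·0.4286 = 143.0811 − 116.8492 = 26.2319

26.23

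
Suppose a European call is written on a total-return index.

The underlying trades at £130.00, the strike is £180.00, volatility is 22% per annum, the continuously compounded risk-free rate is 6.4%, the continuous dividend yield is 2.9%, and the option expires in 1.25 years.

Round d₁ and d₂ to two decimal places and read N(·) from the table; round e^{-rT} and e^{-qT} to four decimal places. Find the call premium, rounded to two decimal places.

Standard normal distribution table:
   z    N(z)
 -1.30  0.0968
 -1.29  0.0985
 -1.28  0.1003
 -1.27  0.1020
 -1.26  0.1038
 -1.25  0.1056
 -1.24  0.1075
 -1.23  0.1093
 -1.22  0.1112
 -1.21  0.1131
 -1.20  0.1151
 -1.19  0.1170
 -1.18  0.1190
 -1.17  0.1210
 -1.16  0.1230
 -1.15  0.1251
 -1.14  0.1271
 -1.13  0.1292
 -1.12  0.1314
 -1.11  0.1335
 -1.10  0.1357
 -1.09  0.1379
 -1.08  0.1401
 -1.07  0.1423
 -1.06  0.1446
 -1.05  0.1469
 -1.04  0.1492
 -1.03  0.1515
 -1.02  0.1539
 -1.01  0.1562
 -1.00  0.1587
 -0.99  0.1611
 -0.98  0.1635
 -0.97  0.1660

σ√T = 0.22 × 1.1180 = 0.2460
ln(S/K) + (r − q + σ²/2)T = ln(130/180) + (0.064 − 0.029 + 0.22²/2)·1.25 = -0.3254 + 0.0740 = -0.2514
d₁ = -0.2514 / 0.2460 = -1.0222 → -1.02
d₂ = d₁ − σ√T = -1.0222 − 0.2460 = -1.2681 → -1.27
e^(−qT) = e^(−0.029·1.25) = 0.9644;  e^(−rT) = e^(−0.064·1.25) = 0.9231
C = 130·0.9644·N(-1.02) − 180·0.9231·N(-1.27) = 130·0.9644·0.1539 − 180·0.9231·0.1020 = 19.2948 − 16.9481 = 2.3466

£2.35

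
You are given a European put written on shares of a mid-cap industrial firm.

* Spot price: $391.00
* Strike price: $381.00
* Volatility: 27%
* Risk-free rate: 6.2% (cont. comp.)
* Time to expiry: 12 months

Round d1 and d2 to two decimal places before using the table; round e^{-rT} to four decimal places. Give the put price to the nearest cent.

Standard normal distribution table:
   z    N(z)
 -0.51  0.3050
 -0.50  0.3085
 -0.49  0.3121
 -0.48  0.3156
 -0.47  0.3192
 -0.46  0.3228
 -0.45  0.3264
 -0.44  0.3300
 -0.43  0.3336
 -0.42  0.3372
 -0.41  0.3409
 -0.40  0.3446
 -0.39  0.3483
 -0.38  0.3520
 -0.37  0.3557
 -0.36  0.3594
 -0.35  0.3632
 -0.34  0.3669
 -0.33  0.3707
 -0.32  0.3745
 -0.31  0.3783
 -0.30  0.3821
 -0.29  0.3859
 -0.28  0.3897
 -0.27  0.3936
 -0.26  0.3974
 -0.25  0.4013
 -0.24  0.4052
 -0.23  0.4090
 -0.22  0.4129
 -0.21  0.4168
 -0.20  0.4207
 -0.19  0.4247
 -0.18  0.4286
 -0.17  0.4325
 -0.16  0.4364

$25.87

σ√T = 0.27 × 1.0000 = 0.2700
d₁ = [ln(391/381) + (0.062 + 0.27²/2)·1] / 0.2700 = [0.0259 + 0.0985] / 0.2700 = 0.4606 which rounds to 0.46
d₂ = d₁ − σ√T = 0.4606 − 0.2700 = 0.1906 which rounds to 0.19
e^(−rT) = e^(−0.062·1) = 0.9399
P = 381·0.9399·N(-0.19) − 391·N(-0.46) = 381·0.9399·0.4247 − 391·0.3228 = 152.0859 − 126.2148 = 25.8711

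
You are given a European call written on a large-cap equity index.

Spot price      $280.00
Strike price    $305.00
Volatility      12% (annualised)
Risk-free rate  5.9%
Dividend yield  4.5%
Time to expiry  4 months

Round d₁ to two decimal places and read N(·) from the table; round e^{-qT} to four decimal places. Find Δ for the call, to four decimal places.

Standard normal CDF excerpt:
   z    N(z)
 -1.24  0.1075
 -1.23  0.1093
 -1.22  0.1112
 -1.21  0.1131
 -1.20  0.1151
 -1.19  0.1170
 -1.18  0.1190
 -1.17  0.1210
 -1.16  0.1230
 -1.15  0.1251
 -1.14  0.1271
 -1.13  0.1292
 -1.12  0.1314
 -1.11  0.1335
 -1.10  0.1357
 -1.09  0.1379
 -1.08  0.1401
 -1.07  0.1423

0.1273

T = 0.3333;  σ√T = 0.0693
d₁ = [ln(280/305) + (0.059 − 0.045 + ½·0.12²)·0.3333] / (σ√T) = (-0.0855 + 0.0071) / 0.0693 = -1.1324 → -1.13
N(d₁) = N(-1.13) = 0.1292
Δ_call = e^(−qT)·N(d₁) = 0.9851·0.1292 = 0.1273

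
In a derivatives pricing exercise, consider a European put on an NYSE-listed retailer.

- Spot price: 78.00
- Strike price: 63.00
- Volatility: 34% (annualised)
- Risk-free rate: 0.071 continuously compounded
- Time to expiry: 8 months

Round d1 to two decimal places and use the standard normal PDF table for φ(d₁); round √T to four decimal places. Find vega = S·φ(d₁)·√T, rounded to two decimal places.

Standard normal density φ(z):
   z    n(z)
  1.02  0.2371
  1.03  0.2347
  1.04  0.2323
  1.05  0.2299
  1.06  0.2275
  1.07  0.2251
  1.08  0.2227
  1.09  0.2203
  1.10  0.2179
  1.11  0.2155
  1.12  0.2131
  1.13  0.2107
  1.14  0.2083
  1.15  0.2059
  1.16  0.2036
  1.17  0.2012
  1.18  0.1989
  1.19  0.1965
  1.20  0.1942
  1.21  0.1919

14.18

σ√T = 0.34·√0.6667 = 0.2776
d₁ = [ln(78/63) + (0.071 + ½·0.34²)·0.6667] / (σ√T) = (0.2136 + 0.0859) / 0.2776 = 1.0786 ⇒ 1.08
√T = √0.6667 = 0.8165
φ(d₁) = φ(1.08) = 0.2227
vega = S·φ(d₁)·√T = 78·0.2227·0.8165 = 14.1831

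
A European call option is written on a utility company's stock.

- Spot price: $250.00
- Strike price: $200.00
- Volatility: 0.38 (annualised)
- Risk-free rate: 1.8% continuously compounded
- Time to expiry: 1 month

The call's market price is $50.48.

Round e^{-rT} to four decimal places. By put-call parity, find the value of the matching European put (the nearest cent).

exp(−rT) = exp(−0.018·0.08333) = 0.9985
Put-call parity: C − P = S − K·e^(−rT) = 250 − 200·0.9985 = 250 − 199.7000 = 50.3000
P = C − (C − P) = 50.48 − (50.3000) = 0.1800

$0.18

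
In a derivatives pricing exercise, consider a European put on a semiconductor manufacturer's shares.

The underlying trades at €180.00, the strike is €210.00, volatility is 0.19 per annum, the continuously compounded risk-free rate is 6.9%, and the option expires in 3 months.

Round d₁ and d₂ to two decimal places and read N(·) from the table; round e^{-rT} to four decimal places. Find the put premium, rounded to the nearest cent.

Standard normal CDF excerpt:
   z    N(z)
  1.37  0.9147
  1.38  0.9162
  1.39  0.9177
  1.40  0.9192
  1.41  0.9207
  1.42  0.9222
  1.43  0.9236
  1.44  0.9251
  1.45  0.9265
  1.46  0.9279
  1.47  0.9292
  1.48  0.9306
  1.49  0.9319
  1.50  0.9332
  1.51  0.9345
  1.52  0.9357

T = 0.25;  σ√T = 0.0950
ln(S/K) + (r + σ²/2)T = ln(180/210) + (0.069 + 0.19²/2)·0.25 = -0.1542 + 0.0218 = -0.1324
d₁ = -0.1324 / 0.0950 = -1.3936 ⇒ -1.39
d₂ = d₁ − σ√T = -1.3936 − 0.0950 = -1.4886 ⇒ -1.49
e^(−rT) = e^(−0.069·0.25) = 0.9829
P = 210·0.9829·N(1.49) − 180·N(1.39) = 210·0.9829·0.9319 − 180·0.9177 = 192.3525 − 165.1860 = 27.1665

€27.17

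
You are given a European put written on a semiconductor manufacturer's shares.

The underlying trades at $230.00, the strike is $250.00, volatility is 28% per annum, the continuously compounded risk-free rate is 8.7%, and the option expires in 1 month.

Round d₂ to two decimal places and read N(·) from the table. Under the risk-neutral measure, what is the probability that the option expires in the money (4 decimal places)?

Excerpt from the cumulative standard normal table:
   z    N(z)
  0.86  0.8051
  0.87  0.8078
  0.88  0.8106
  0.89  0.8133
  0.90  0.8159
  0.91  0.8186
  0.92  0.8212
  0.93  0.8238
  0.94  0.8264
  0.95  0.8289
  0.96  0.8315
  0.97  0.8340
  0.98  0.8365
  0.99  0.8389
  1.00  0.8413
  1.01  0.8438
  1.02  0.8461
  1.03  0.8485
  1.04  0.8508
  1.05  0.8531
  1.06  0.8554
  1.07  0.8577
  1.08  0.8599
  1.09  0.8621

T = 0.08333;  σ√T = 0.0808
d₁ = [ln(230/250) + (0.087 + 0.28²/2)·0.08333] / 0.0808 = [-0.0834 + 0.0105] / 0.0808 = -0.9015 ≈ -0.90
d₂ = d₁ − σ√T = -0.9015 − 0.0808 = -0.9823 ≈ -0.98
Risk-neutral Pr[S_T < K] = N(−d₂) = N(0.98) = 0.8365

0.8365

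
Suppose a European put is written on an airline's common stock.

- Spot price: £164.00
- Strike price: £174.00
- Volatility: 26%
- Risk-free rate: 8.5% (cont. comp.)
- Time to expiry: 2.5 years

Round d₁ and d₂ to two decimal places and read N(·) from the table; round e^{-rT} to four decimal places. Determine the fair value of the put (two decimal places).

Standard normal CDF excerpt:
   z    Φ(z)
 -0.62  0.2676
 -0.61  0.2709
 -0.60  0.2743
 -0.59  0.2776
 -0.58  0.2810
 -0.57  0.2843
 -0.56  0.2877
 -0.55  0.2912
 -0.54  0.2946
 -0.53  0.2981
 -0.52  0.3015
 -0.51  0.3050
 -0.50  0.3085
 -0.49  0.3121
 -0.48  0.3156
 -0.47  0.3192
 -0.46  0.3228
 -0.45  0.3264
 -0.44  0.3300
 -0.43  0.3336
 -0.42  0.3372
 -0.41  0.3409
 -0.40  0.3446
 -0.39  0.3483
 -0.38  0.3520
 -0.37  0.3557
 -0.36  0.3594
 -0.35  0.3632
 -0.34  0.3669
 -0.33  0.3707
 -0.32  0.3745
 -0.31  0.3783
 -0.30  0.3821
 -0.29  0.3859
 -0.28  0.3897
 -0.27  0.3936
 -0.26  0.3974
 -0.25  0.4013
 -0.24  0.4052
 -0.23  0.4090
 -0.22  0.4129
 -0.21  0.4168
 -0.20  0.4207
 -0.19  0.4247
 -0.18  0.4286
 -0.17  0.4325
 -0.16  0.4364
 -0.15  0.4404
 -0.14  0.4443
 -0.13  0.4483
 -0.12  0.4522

σ√T = 0.26·√2.5 = 0.4111
d₁ = [ln(164/174) + (0.085 + ½·0.26²)·2.5] / (σ√T) = (-0.0592 + 0.2970) / 0.4111 = 0.5785 → 0.58
d₂ = 0.5785 − 0.4111 = 0.1674 → 0.17
exp(−rT) = exp(−0.085·2.5) = 0.8086
N(−d₂) = N(-0.17) = 0.4325;  N(−d₁) = N(-0.58) = 0.2810
P = 174·0.8086·0.4325 − 164·0.2810 = 60.8512 − 46.0840 = 14.7672

£14.77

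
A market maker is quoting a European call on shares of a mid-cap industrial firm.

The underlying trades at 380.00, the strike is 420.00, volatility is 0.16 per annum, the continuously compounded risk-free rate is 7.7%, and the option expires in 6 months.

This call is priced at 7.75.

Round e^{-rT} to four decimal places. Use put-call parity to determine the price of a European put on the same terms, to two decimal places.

e^(−rT) = e^(−0.077·0.5) = 0.9622
Put-call parity: C − P = S − K·e^(−rT) = 380 − 420·0.9622 = 380 − 404.1240 = -24.1240
P = C − (C − P) = 7.75 − (-24.1240) = 31.8740

31.87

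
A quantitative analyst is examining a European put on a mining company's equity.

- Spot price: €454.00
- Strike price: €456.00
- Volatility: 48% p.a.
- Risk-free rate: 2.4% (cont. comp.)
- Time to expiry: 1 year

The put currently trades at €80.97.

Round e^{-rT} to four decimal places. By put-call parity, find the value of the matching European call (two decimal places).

€89.78

e^(−rT) = e^(−0.024·1) = 0.9763
Put-call parity: C − P = S − K·e^(−rT) = 454 − 456·0.9763 = 454 − 445.1928 = 8.8072
C = P + (C − P) = 80.97 + (8.8072) = 89.7772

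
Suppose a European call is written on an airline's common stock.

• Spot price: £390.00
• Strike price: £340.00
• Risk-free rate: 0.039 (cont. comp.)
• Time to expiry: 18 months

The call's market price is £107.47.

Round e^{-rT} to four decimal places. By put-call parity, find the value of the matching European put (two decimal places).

£38.16

e^(−rT) = e^(−0.039·1.5) = 0.9432
Put-call parity: C − P = S − K·e^(−rT) = 390 − 340·0.9432 = 390 − 320.6880 = 69.3120
P = C − (C − P) = 107.47 − (69.3120) = 38.1580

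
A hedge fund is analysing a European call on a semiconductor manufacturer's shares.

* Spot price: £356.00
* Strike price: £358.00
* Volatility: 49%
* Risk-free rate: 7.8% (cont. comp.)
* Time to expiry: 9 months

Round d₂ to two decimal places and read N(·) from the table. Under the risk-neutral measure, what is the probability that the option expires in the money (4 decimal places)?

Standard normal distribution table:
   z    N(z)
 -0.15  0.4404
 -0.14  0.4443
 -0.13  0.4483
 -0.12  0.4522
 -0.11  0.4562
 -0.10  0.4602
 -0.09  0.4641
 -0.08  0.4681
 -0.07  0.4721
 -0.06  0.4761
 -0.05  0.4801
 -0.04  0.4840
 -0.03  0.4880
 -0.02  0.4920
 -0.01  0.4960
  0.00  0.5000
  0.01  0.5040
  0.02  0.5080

σ√T = 0.49·√0.75 = 0.4244
d₁ = [ln(356/358) + (0.078 + ½·0.49²)·0.75] / (σ√T) = (-0.0056 + 0.1485) / 0.4244 = 0.3368 which rounds to 0.34
d₂ = 0.3368 − 0.4244 = -0.0875 which rounds to -0.09
Risk-neutral Pr[S_T > K] = N(d₂) = N(-0.09) = 0.4641

0.4641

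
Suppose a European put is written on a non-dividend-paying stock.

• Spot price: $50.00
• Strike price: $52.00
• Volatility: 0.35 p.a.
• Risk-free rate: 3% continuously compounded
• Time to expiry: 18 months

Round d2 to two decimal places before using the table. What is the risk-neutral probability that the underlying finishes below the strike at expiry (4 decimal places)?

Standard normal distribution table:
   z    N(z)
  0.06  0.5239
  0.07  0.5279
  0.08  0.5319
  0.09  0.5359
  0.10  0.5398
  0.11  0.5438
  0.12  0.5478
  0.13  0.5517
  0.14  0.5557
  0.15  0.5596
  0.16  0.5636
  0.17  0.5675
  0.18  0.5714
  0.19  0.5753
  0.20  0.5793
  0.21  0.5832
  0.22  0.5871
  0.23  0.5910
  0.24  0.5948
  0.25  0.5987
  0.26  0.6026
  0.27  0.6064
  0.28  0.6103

T = 1.5;  σ√T = 0.4287
d₁ = [ln(50/52) + (0.03 + 0.35²/2)·1.5] / 0.4287 = [-0.0392 + 0.1369] / 0.4287 = 0.2278 ≈ 0.23
d₂ = d₁ − σ√T = 0.2278 − 0.4287 = -0.2008 ≈ -0.20
Pr(exercise) under Q = N(−d₂) = N(0.20) = 0.5793

0.5793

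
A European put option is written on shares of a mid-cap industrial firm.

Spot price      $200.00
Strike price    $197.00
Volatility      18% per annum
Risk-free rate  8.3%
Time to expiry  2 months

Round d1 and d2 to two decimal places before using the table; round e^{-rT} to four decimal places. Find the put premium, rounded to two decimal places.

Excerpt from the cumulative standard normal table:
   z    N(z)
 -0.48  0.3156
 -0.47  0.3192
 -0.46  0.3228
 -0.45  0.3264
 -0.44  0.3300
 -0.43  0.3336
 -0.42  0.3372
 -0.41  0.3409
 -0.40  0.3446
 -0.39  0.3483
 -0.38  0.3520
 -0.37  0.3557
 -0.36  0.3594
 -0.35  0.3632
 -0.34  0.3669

T = 0.1667;  σ√T = 0.0735
d₁ = [ln(200/197) + (0.083 + 0.18²/2)·0.1667] / 0.0735 = [0.0151 + 0.0165] / 0.0735 = 0.4307 which rounds to 0.43
d₂ = d₁ − σ√T = 0.4307 − 0.0735 = 0.3572 which rounds to 0.36
exp(−rT) = exp(−0.083·0.1667) = 0.9863
N(−d₂) = N(-0.36) = 0.3594;  N(−d₁) = N(-0.43) = 0.3336
P = 197·0.9863·0.3594 − 200·0.3336 = 69.8318 − 66.7200 = 3.1118

$3.11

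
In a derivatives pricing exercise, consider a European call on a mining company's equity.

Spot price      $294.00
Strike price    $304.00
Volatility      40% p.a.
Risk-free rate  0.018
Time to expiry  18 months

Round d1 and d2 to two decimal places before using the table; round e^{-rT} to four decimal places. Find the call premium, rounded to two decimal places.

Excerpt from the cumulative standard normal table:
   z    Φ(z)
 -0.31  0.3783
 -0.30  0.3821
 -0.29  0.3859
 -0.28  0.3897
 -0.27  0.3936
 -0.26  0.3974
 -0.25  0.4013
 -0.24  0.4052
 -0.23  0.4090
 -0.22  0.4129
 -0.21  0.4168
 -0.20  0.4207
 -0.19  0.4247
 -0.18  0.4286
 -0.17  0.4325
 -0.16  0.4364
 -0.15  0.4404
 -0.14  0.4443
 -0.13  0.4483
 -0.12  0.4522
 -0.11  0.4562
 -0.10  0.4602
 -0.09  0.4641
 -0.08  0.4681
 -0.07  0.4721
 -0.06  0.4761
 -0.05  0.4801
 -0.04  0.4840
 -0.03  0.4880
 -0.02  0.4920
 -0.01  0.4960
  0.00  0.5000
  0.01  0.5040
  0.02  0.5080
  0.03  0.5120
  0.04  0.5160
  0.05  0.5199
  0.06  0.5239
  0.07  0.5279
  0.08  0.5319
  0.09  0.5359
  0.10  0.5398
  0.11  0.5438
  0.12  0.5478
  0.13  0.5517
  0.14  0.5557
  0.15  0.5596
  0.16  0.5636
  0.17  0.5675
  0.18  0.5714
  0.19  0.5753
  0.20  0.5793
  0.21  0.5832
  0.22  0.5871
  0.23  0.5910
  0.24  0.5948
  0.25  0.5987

T = 1.5;  σ√T = 0.4899
d₁ = [ln(294/304) + (0.018 + 0.4²/2)·1.5] / 0.4899 = [-0.0334 + 0.1470] / 0.4899 = 0.2318 ≈ 0.23
d₂ = d₁ − σ√T = 0.2318 − 0.4899 = -0.2581 ≈ -0.26
e^(−rT) = e^(−0.018·1.5) = 0.9734
N(d₁) = N(0.23) = 0.5910;  N(d₂) = N(-0.26) = 0.3974
C = 294·0.5910 − 304·0.9734·0.3974 = 173.7540 − 117.5961 = 56.1579

$56.16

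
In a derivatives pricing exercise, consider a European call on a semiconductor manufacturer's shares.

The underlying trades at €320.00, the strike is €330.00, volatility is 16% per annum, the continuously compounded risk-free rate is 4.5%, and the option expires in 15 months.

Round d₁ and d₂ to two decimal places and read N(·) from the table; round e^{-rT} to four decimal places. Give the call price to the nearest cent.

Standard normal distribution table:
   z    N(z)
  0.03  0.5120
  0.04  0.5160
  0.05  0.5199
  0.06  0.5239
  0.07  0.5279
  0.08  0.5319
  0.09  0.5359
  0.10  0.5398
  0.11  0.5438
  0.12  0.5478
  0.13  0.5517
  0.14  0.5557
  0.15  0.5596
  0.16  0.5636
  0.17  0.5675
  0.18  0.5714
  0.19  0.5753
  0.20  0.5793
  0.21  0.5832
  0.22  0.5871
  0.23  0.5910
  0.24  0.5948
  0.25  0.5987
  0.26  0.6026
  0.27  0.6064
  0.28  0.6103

€26.94

σ√T = 0.16·√1.25 = 0.1789
ln(S/K) + (r + σ²/2)T = ln(320/330) + (0.045 + 0.16²/2)·1.25 = -0.0308 + 0.0722 = 0.0415
d₁ = 0.0415 / 0.1789 = 0.2319 ≈ 0.23
d₂ = d₁ − σ√T = 0.2319 − 0.1789 = 0.0530 ≈ 0.05
exp(−rT) = exp(−0.045·1.25) = 0.9453
N(d₁) = N(0.23) = 0.5910;  N(d₂) = N(0.05) = 0.5199
C = 320·0.5910 − 330·0.9453·0.5199 = 189.1200 − 162.1823 = 26.9377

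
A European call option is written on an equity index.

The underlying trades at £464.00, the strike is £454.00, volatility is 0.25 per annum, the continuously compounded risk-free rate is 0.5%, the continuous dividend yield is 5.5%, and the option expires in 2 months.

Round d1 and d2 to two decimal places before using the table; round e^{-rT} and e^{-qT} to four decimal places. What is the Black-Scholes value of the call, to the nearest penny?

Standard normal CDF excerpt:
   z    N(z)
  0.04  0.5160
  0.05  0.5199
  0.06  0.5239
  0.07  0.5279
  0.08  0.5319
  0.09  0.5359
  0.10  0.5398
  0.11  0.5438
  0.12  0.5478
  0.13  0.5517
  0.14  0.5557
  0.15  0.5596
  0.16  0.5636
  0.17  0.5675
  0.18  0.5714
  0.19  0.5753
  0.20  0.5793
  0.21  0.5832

£21.43

T = 0.1667;  σ√T = 0.1021
ln(S/K) + (r − q + σ²/2)T = ln(464/454) + (0.005 − 0.055 + 0.25²/2)·0.1667 = 0.0218 − 0.0031 = 0.0187
d₁ = 0.0187 / 0.1021 = 0.1829 ⇒ 0.18
d₂ = d₁ − σ√T = 0.1829 − 0.1021 = 0.0808 ⇒ 0.08
exp(−qT) = exp(−0.055·0.1667) = 0.9909;  exp(−rT) = exp(−0.005·0.1667) = 0.9992
N(d₁) = N(0.18) = 0.5714;  N(d₂) = N(0.08) = 0.5319
C = 464·0.9909·0.5714 − 454·0.9992·0.5319 = 262.7169 − 241.2894 = 21.4275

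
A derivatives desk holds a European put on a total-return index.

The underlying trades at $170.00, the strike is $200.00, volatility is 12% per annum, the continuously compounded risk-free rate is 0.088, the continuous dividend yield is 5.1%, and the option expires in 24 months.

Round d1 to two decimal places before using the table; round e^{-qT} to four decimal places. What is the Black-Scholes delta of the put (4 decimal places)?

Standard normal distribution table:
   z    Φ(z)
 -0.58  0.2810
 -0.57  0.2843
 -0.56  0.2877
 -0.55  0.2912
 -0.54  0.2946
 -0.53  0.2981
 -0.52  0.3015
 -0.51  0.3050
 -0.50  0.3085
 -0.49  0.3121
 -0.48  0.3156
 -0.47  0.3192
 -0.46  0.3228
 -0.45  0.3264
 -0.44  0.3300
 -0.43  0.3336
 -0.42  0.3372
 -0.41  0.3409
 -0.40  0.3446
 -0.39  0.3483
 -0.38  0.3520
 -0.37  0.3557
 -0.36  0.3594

T = 2;  σ√T = 0.1697
d₁ = [ln(170/200) + (0.088 − 0.051 + 0.12²/2)·2] / 0.1697 = [-0.1625 + 0.0884] / 0.1697 = -0.4367 ⇒ -0.44
N(d₁) = N(-0.44) = 0.3300
Δ_put = exp(−qT)·(N(d₁) − 1) = 0.9030·(0.3300 − 1) = -0.6050

-0.6050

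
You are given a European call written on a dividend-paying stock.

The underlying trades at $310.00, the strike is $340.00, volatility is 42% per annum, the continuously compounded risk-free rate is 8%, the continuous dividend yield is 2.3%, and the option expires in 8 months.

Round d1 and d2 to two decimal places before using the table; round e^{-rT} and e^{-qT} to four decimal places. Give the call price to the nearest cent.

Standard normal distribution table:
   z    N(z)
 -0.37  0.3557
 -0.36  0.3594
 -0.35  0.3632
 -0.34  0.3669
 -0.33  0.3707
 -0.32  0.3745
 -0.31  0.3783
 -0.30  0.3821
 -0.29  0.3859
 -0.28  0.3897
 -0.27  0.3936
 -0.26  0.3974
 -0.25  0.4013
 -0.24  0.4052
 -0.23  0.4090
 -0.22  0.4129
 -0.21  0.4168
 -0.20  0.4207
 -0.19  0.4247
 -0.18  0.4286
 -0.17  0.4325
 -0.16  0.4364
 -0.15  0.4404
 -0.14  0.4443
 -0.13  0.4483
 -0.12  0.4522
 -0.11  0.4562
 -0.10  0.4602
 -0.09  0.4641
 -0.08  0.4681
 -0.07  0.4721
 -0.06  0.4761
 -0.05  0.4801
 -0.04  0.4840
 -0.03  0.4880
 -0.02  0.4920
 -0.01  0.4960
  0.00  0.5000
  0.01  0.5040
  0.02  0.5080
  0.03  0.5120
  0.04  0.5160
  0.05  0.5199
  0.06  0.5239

σ√T = 0.42·√0.6667 = 0.3429
d₁ = [ln(310/340) + (0.08 − 0.023 + 0.42²/2)·0.6667] / 0.3429 = [-0.0924 + 0.0968] / 0.3429 = 0.0129 which rounds to 0.01
d₂ = d₁ − σ√T = 0.0129 − 0.3429 = -0.3300 which rounds to -0.33
exp(−qT) = exp(−0.023·0.6667) = 0.9848;  exp(−rT) = exp(−0.08·0.6667) = 0.9481
C = 310·0.9848·N(0.01) − 340·0.9481·N(-0.33) = 310·0.9848·0.5040 − 340·0.9481·0.3707 = 153.8652 − 119.4966 = 34.3685

$34.37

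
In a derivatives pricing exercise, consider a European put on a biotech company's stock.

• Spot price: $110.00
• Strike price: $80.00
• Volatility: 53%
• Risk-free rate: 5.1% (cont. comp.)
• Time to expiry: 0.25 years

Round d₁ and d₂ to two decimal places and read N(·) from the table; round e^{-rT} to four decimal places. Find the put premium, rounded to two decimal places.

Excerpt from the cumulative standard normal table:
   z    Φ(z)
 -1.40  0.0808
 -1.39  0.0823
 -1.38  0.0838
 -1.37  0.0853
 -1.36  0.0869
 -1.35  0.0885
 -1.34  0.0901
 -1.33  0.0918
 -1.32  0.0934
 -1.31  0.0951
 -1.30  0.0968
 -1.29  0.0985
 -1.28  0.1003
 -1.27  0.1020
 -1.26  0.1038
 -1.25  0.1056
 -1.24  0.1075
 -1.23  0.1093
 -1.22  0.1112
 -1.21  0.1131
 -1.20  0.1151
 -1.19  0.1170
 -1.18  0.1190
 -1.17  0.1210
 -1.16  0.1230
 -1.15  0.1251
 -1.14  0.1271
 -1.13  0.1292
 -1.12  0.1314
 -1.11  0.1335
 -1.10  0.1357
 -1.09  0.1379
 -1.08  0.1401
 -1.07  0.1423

σ√T = 0.53·√0.25 = 0.2650
ln(S/K) + (r + σ²/2)T = ln(110/80) + (0.051 + 0.53²/2)·0.25 = 0.3185 + 0.0479 = 0.3663
d₁ = 0.3663 / 0.2650 = 1.3823 which rounds to 1.38
d₂ = d₁ − σ√T = 1.3823 − 0.2650 = 1.1173 which rounds to 1.12
exp(−rT) = exp(−0.051·0.25) = 0.9873
P = 80·0.9873·N(-1.12) − 110·N(-1.38) = 80·0.9873·0.1314 − 110·0.0838 = 10.3785 − 9.2180 = 1.1605

$1.16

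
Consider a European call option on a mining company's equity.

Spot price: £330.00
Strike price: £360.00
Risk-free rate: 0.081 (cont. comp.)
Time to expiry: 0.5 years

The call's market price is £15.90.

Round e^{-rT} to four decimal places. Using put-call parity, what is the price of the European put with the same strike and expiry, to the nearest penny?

£31.61

e^(−rT) = e^(−0.081·0.5) = 0.9603
Put-call parity: C − P = S − K·e^(−rT) = 330 − 360·0.9603 = 330 − 345.7080 = -15.7080
P = C − (C − P) = 15.90 − (-15.7080) = 31.6080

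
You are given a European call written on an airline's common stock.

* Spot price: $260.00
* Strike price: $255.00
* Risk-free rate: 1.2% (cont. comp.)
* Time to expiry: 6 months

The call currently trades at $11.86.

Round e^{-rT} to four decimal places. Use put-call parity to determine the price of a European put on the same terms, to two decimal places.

$5.33

exp(−rT) = exp(−0.012·0.5) = 0.9940
Put-call parity: C − P = S − K·e^(−rT) = 260 − 255·0.9940 = 260 − 253.4700 = 6.5300
P = C − (C − P) = 11.86 − (6.5300) = 5.3300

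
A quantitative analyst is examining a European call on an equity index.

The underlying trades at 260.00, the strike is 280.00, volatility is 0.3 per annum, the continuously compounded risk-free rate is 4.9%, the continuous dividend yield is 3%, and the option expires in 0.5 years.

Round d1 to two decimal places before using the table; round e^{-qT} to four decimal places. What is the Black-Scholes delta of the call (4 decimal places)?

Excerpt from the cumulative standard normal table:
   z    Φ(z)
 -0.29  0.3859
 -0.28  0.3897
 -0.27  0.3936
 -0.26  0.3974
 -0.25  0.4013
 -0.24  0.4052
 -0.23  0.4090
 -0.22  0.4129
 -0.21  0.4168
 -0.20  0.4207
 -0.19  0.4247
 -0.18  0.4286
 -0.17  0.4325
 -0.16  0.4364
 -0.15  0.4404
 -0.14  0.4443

σ√T = 0.3·√0.5 = 0.2121
ln(S/K) + (r − q + σ²/2)T = ln(260/280) + (0.049 − 0.03 + 0.3²/2)·0.5 = -0.0741 + 0.0320 = -0.0421
d₁ = -0.0421 / 0.2121 = -0.1985 → -0.20
N(d₁) = N(-0.20) = 0.4207
Δ_call = exp(−qT)·N(d₁) = 0.9851·0.4207 = 0.4144

0.4144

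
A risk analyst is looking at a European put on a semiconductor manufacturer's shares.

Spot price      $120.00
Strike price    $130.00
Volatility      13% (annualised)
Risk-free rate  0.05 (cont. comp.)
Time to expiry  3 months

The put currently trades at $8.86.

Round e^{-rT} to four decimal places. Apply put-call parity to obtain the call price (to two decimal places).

exp(−rT) = exp(−0.05·0.25) = 0.9876
Put-call parity: C − P = S − K·e^(−rT) = 120 − 130·0.9876 = 120 − 128.3880 = -8.3880
C = P + (C − P) = 8.86 + (-8.3880) = 0.4720

$0.47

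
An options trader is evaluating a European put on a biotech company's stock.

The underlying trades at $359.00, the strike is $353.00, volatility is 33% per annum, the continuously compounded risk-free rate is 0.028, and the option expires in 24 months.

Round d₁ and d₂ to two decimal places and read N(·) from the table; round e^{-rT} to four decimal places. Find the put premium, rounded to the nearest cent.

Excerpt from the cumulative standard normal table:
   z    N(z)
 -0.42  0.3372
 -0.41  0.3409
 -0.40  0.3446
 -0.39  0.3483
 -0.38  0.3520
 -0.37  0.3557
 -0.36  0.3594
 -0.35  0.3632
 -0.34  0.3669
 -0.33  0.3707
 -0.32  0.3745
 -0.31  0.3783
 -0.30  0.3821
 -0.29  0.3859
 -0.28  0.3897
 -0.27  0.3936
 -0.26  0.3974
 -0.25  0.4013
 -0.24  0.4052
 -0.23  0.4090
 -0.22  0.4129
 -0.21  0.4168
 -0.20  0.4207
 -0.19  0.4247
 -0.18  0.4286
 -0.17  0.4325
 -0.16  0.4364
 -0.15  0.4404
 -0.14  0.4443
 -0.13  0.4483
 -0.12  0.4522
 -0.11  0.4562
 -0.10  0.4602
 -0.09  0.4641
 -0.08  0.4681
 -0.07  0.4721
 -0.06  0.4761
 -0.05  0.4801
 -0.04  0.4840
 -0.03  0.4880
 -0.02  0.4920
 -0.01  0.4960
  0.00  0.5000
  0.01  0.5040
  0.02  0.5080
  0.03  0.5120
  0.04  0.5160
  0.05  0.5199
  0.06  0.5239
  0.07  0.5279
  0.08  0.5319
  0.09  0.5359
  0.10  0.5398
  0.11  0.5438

σ√T = 0.33 × 1.4142 = 0.4667
d₁ = [ln(359/353) + (0.028 + 0.33²/2)·2] / 0.4667 = [0.0169 + 0.1649] / 0.4667 = 0.3895 ⇒ 0.39
d₂ = d₁ − σ√T = 0.3895 − 0.4667 = -0.0772 ⇒ -0.08
e^(−rT) = e^(−0.028·2) = 0.9455
N(−d₂) = N(0.08) = 0.5319;  N(−d₁) = N(-0.39) = 0.3483
P = 353·0.9455·0.5319 − 359·0.3483 = 177.5277 − 125.0397 = 52.4880

$52.49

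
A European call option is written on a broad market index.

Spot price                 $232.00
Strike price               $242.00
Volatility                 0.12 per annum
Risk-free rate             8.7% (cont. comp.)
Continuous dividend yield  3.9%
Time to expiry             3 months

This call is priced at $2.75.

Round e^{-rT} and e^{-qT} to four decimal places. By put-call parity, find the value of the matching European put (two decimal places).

e^(−qT) = e^(−0.039·0.25) = 0.9903;  e^(−rT) = e^(−0.087·0.25) = 0.9785
Put-call parity: C − P = S·e^(−qT) − K·e^(−rT) = 232·0.9903 − 242·0.9785 = 229.7496 − 236.7970 = -7.0474
P = C − (C − P) = 2.75 − (-7.0474) = 9.7974

$9.80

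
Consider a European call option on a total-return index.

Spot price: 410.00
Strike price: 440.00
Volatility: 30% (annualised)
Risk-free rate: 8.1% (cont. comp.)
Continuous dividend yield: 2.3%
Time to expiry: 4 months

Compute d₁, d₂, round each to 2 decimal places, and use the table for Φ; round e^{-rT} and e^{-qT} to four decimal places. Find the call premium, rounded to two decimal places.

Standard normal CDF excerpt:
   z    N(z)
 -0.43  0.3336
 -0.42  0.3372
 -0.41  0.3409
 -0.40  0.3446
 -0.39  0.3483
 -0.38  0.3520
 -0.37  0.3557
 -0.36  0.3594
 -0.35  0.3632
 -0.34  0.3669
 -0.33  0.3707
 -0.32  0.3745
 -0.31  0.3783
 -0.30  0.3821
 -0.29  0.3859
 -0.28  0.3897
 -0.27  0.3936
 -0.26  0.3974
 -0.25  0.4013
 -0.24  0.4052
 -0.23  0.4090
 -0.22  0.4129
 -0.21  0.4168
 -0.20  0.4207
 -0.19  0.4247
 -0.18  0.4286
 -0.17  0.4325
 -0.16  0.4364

18.83

σ√T = 0.3 × 0.5774 = 0.1732
d₁ = [ln(410/440) + (0.081 − 0.023 + 0.3²/2)·0.3333] / 0.1732 = [-0.0706 + 0.0343] / 0.1732 = -0.2095 which rounds to -0.21
d₂ = d₁ − σ√T = -0.2095 − 0.1732 = -0.3827 which rounds to -0.38
exp(−qT) = exp(−0.023·0.3333) = 0.9924;  exp(−rT) = exp(−0.081·0.3333) = 0.9734
C = 410·0.9924·N(-0.21) − 440·0.9734·N(-0.38) = 410·0.9924·0.4168 − 440·0.9734·0.3520 = 169.5893 − 150.7602 = 18.8291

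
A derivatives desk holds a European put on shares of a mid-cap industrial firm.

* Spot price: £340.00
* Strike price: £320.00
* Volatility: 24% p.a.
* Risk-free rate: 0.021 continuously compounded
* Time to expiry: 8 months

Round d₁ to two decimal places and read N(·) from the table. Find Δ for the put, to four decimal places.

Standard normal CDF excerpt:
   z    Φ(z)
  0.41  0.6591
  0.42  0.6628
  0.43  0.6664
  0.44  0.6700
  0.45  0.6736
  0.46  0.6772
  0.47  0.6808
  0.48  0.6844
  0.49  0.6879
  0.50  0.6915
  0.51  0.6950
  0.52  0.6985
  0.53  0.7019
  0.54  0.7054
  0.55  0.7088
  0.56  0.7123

σ√T = 0.24·√0.6667 = 0.1960
d₁ = [ln(340/320) + (0.021 + 0.24²/2)·0.6667] / 0.1960 = [0.0606 + 0.0332] / 0.1960 = 0.4788 which rounds to 0.48
N(d₁) = N(0.48) = 0.6844
Δ_put = N(d₁) − 1 = 0.6844 − 1 = -0.3156

-0.3156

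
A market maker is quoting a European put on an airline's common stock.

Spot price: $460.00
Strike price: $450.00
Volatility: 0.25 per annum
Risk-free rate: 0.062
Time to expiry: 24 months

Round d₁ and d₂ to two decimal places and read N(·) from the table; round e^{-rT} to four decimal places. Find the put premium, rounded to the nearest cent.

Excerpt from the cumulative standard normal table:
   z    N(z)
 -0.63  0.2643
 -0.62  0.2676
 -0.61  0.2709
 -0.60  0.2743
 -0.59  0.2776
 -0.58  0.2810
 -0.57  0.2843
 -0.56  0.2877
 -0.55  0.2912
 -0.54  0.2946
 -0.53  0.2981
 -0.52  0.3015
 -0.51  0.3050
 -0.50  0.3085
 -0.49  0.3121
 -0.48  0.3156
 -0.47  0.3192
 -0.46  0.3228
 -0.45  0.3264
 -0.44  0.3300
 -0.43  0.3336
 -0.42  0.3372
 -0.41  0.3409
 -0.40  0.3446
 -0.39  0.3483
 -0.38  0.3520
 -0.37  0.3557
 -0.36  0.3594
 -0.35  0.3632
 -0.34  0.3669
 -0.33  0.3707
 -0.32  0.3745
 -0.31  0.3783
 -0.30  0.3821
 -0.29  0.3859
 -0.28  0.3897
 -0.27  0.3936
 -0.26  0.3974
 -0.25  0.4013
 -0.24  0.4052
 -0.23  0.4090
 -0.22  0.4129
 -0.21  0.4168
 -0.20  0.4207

$33.38

σ√T = 0.25·√2 = 0.3536
d₁ = [ln(460/450) + (0.062 + 0.25²/2)·2] / 0.3536 = [0.0220 + 0.1865] / 0.3536 = 0.5897 → 0.59
d₂ = d₁ − σ√T = 0.5897 − 0.3536 = 0.2361 → 0.24
e^(−rT) = e^(−0.062·2) = 0.8834
N(−d₂) = N(-0.24) = 0.4052;  N(−d₁) = N(-0.59) = 0.2776
P = 450·0.8834·0.4052 − 460·0.2776 = 161.0792 − 127.6960 = 33.3832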